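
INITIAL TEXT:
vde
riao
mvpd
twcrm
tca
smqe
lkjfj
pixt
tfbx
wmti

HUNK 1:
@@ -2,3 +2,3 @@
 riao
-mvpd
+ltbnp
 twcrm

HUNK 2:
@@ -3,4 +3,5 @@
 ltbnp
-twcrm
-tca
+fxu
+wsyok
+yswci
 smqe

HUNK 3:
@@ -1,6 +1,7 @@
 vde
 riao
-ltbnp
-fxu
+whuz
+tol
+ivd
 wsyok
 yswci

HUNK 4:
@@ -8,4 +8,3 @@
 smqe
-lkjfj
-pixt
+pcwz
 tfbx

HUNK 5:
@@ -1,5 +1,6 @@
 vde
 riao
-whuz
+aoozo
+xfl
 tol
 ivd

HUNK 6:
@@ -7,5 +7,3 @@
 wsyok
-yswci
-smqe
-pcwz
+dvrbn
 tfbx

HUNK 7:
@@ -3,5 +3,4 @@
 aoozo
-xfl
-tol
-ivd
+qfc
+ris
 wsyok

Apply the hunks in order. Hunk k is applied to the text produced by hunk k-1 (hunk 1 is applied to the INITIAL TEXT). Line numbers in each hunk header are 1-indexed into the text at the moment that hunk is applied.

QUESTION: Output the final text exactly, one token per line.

Hunk 1: at line 2 remove [mvpd] add [ltbnp] -> 10 lines: vde riao ltbnp twcrm tca smqe lkjfj pixt tfbx wmti
Hunk 2: at line 3 remove [twcrm,tca] add [fxu,wsyok,yswci] -> 11 lines: vde riao ltbnp fxu wsyok yswci smqe lkjfj pixt tfbx wmti
Hunk 3: at line 1 remove [ltbnp,fxu] add [whuz,tol,ivd] -> 12 lines: vde riao whuz tol ivd wsyok yswci smqe lkjfj pixt tfbx wmti
Hunk 4: at line 8 remove [lkjfj,pixt] add [pcwz] -> 11 lines: vde riao whuz tol ivd wsyok yswci smqe pcwz tfbx wmti
Hunk 5: at line 1 remove [whuz] add [aoozo,xfl] -> 12 lines: vde riao aoozo xfl tol ivd wsyok yswci smqe pcwz tfbx wmti
Hunk 6: at line 7 remove [yswci,smqe,pcwz] add [dvrbn] -> 10 lines: vde riao aoozo xfl tol ivd wsyok dvrbn tfbx wmti
Hunk 7: at line 3 remove [xfl,tol,ivd] add [qfc,ris] -> 9 lines: vde riao aoozo qfc ris wsyok dvrbn tfbx wmti

Answer: vde
riao
aoozo
qfc
ris
wsyok
dvrbn
tfbx
wmti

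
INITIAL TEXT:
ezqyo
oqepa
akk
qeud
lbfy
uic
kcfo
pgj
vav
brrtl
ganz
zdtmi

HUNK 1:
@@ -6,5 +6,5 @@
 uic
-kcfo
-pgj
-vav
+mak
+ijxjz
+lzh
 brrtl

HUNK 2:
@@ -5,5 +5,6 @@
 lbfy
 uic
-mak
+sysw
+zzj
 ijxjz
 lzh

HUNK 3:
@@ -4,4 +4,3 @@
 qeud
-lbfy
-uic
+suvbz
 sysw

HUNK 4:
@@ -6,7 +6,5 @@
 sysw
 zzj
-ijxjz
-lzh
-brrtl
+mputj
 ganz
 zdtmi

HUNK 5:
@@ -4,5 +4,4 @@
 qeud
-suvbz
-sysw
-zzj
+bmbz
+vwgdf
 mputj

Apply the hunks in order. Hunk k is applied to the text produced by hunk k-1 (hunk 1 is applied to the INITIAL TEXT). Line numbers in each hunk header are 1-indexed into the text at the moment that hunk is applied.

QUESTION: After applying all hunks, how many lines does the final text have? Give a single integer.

Hunk 1: at line 6 remove [kcfo,pgj,vav] add [mak,ijxjz,lzh] -> 12 lines: ezqyo oqepa akk qeud lbfy uic mak ijxjz lzh brrtl ganz zdtmi
Hunk 2: at line 5 remove [mak] add [sysw,zzj] -> 13 lines: ezqyo oqepa akk qeud lbfy uic sysw zzj ijxjz lzh brrtl ganz zdtmi
Hunk 3: at line 4 remove [lbfy,uic] add [suvbz] -> 12 lines: ezqyo oqepa akk qeud suvbz sysw zzj ijxjz lzh brrtl ganz zdtmi
Hunk 4: at line 6 remove [ijxjz,lzh,brrtl] add [mputj] -> 10 lines: ezqyo oqepa akk qeud suvbz sysw zzj mputj ganz zdtmi
Hunk 5: at line 4 remove [suvbz,sysw,zzj] add [bmbz,vwgdf] -> 9 lines: ezqyo oqepa akk qeud bmbz vwgdf mputj ganz zdtmi
Final line count: 9

Answer: 9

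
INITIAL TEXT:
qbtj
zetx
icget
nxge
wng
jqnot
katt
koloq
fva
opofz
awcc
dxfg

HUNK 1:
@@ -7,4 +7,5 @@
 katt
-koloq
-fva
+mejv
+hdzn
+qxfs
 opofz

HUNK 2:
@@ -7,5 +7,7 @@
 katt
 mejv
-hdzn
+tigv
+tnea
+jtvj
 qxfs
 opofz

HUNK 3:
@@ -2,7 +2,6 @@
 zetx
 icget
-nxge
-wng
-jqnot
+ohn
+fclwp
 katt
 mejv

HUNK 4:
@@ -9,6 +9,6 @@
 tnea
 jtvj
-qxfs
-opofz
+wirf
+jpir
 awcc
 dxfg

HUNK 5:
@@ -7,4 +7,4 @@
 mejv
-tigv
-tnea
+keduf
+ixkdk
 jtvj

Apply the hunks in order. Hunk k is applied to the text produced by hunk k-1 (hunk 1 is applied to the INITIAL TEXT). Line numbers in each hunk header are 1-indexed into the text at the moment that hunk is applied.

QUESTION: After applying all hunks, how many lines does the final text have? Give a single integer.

Answer: 14

Derivation:
Hunk 1: at line 7 remove [koloq,fva] add [mejv,hdzn,qxfs] -> 13 lines: qbtj zetx icget nxge wng jqnot katt mejv hdzn qxfs opofz awcc dxfg
Hunk 2: at line 7 remove [hdzn] add [tigv,tnea,jtvj] -> 15 lines: qbtj zetx icget nxge wng jqnot katt mejv tigv tnea jtvj qxfs opofz awcc dxfg
Hunk 3: at line 2 remove [nxge,wng,jqnot] add [ohn,fclwp] -> 14 lines: qbtj zetx icget ohn fclwp katt mejv tigv tnea jtvj qxfs opofz awcc dxfg
Hunk 4: at line 9 remove [qxfs,opofz] add [wirf,jpir] -> 14 lines: qbtj zetx icget ohn fclwp katt mejv tigv tnea jtvj wirf jpir awcc dxfg
Hunk 5: at line 7 remove [tigv,tnea] add [keduf,ixkdk] -> 14 lines: qbtj zetx icget ohn fclwp katt mejv keduf ixkdk jtvj wirf jpir awcc dxfg
Final line count: 14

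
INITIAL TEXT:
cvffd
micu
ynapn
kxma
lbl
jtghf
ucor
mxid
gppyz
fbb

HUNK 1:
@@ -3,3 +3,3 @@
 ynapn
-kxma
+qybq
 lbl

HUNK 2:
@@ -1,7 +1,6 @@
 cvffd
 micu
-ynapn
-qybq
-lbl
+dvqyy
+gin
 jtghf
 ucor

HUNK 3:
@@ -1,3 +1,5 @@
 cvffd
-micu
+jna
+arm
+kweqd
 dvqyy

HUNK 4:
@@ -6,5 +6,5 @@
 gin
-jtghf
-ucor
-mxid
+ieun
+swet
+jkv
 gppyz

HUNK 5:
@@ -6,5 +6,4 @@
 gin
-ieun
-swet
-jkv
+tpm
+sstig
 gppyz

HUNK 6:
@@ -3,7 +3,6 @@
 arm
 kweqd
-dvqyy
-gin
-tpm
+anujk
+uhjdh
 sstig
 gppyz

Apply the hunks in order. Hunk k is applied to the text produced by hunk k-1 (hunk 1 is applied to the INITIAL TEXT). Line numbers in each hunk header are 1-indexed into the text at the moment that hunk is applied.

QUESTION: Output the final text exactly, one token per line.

Answer: cvffd
jna
arm
kweqd
anujk
uhjdh
sstig
gppyz
fbb

Derivation:
Hunk 1: at line 3 remove [kxma] add [qybq] -> 10 lines: cvffd micu ynapn qybq lbl jtghf ucor mxid gppyz fbb
Hunk 2: at line 1 remove [ynapn,qybq,lbl] add [dvqyy,gin] -> 9 lines: cvffd micu dvqyy gin jtghf ucor mxid gppyz fbb
Hunk 3: at line 1 remove [micu] add [jna,arm,kweqd] -> 11 lines: cvffd jna arm kweqd dvqyy gin jtghf ucor mxid gppyz fbb
Hunk 4: at line 6 remove [jtghf,ucor,mxid] add [ieun,swet,jkv] -> 11 lines: cvffd jna arm kweqd dvqyy gin ieun swet jkv gppyz fbb
Hunk 5: at line 6 remove [ieun,swet,jkv] add [tpm,sstig] -> 10 lines: cvffd jna arm kweqd dvqyy gin tpm sstig gppyz fbb
Hunk 6: at line 3 remove [dvqyy,gin,tpm] add [anujk,uhjdh] -> 9 lines: cvffd jna arm kweqd anujk uhjdh sstig gppyz fbb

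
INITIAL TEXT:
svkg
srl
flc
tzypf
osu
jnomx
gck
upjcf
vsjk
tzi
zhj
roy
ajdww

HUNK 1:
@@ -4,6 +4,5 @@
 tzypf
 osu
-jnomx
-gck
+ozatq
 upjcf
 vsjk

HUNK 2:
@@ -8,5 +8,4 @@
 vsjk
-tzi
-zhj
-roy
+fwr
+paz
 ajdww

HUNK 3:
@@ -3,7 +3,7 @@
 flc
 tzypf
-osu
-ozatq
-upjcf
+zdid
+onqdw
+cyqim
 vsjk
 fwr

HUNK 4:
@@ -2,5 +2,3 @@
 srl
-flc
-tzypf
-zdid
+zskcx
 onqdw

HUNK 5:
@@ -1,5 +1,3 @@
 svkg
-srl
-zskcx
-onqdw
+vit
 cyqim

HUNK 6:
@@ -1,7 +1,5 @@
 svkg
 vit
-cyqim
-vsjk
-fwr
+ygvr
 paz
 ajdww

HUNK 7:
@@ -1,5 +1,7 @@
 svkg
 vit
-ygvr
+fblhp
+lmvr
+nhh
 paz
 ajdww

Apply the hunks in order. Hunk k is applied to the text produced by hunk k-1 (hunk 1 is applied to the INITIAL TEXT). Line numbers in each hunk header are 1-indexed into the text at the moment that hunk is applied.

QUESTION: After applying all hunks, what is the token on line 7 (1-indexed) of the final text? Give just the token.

Answer: ajdww

Derivation:
Hunk 1: at line 4 remove [jnomx,gck] add [ozatq] -> 12 lines: svkg srl flc tzypf osu ozatq upjcf vsjk tzi zhj roy ajdww
Hunk 2: at line 8 remove [tzi,zhj,roy] add [fwr,paz] -> 11 lines: svkg srl flc tzypf osu ozatq upjcf vsjk fwr paz ajdww
Hunk 3: at line 3 remove [osu,ozatq,upjcf] add [zdid,onqdw,cyqim] -> 11 lines: svkg srl flc tzypf zdid onqdw cyqim vsjk fwr paz ajdww
Hunk 4: at line 2 remove [flc,tzypf,zdid] add [zskcx] -> 9 lines: svkg srl zskcx onqdw cyqim vsjk fwr paz ajdww
Hunk 5: at line 1 remove [srl,zskcx,onqdw] add [vit] -> 7 lines: svkg vit cyqim vsjk fwr paz ajdww
Hunk 6: at line 1 remove [cyqim,vsjk,fwr] add [ygvr] -> 5 lines: svkg vit ygvr paz ajdww
Hunk 7: at line 1 remove [ygvr] add [fblhp,lmvr,nhh] -> 7 lines: svkg vit fblhp lmvr nhh paz ajdww
Final line 7: ajdww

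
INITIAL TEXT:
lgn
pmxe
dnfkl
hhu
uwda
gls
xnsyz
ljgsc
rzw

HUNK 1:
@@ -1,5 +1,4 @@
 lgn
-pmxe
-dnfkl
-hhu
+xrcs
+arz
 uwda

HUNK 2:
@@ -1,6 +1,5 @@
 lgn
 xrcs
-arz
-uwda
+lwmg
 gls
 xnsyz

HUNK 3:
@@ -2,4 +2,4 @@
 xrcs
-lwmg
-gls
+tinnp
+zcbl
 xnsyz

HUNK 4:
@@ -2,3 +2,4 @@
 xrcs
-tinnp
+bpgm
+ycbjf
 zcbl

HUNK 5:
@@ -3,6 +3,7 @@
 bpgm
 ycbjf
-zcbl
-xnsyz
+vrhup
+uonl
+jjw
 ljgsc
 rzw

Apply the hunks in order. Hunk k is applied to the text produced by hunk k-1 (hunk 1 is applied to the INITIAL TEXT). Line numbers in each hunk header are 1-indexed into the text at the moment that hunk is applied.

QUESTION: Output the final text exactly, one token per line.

Hunk 1: at line 1 remove [pmxe,dnfkl,hhu] add [xrcs,arz] -> 8 lines: lgn xrcs arz uwda gls xnsyz ljgsc rzw
Hunk 2: at line 1 remove [arz,uwda] add [lwmg] -> 7 lines: lgn xrcs lwmg gls xnsyz ljgsc rzw
Hunk 3: at line 2 remove [lwmg,gls] add [tinnp,zcbl] -> 7 lines: lgn xrcs tinnp zcbl xnsyz ljgsc rzw
Hunk 4: at line 2 remove [tinnp] add [bpgm,ycbjf] -> 8 lines: lgn xrcs bpgm ycbjf zcbl xnsyz ljgsc rzw
Hunk 5: at line 3 remove [zcbl,xnsyz] add [vrhup,uonl,jjw] -> 9 lines: lgn xrcs bpgm ycbjf vrhup uonl jjw ljgsc rzw

Answer: lgn
xrcs
bpgm
ycbjf
vrhup
uonl
jjw
ljgsc
rzw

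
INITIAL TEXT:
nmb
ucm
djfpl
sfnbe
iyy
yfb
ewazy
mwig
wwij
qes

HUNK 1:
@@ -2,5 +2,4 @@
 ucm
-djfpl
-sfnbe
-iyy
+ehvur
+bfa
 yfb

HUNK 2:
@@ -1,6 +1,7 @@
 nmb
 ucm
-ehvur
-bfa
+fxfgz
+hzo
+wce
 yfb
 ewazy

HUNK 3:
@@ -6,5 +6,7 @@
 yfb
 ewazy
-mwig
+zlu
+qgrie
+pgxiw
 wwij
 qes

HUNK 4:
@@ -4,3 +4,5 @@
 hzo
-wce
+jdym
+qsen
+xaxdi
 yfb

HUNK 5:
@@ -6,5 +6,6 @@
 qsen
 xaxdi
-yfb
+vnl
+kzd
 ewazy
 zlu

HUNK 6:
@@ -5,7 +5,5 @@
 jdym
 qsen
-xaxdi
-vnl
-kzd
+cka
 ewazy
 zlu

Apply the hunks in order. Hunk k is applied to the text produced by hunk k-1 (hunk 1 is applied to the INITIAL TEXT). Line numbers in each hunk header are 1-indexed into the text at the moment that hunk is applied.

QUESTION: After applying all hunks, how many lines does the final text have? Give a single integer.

Answer: 13

Derivation:
Hunk 1: at line 2 remove [djfpl,sfnbe,iyy] add [ehvur,bfa] -> 9 lines: nmb ucm ehvur bfa yfb ewazy mwig wwij qes
Hunk 2: at line 1 remove [ehvur,bfa] add [fxfgz,hzo,wce] -> 10 lines: nmb ucm fxfgz hzo wce yfb ewazy mwig wwij qes
Hunk 3: at line 6 remove [mwig] add [zlu,qgrie,pgxiw] -> 12 lines: nmb ucm fxfgz hzo wce yfb ewazy zlu qgrie pgxiw wwij qes
Hunk 4: at line 4 remove [wce] add [jdym,qsen,xaxdi] -> 14 lines: nmb ucm fxfgz hzo jdym qsen xaxdi yfb ewazy zlu qgrie pgxiw wwij qes
Hunk 5: at line 6 remove [yfb] add [vnl,kzd] -> 15 lines: nmb ucm fxfgz hzo jdym qsen xaxdi vnl kzd ewazy zlu qgrie pgxiw wwij qes
Hunk 6: at line 5 remove [xaxdi,vnl,kzd] add [cka] -> 13 lines: nmb ucm fxfgz hzo jdym qsen cka ewazy zlu qgrie pgxiw wwij qes
Final line count: 13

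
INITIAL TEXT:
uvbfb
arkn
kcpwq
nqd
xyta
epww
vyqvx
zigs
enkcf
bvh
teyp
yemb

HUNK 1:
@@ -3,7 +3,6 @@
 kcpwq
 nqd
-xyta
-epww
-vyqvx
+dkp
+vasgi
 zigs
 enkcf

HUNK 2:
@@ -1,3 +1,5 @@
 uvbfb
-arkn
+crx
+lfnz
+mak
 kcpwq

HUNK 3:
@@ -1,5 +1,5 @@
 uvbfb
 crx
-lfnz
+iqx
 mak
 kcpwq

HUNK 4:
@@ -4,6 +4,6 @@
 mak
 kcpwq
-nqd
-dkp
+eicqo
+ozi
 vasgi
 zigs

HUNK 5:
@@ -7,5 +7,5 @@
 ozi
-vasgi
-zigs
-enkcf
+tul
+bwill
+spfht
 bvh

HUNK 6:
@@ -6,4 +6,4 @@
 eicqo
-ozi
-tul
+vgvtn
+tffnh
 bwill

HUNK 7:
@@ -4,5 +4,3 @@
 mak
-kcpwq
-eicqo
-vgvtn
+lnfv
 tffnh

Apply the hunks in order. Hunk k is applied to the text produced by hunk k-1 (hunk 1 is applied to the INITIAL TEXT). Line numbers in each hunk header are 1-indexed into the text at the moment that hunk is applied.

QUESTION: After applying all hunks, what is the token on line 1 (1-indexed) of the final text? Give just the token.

Answer: uvbfb

Derivation:
Hunk 1: at line 3 remove [xyta,epww,vyqvx] add [dkp,vasgi] -> 11 lines: uvbfb arkn kcpwq nqd dkp vasgi zigs enkcf bvh teyp yemb
Hunk 2: at line 1 remove [arkn] add [crx,lfnz,mak] -> 13 lines: uvbfb crx lfnz mak kcpwq nqd dkp vasgi zigs enkcf bvh teyp yemb
Hunk 3: at line 1 remove [lfnz] add [iqx] -> 13 lines: uvbfb crx iqx mak kcpwq nqd dkp vasgi zigs enkcf bvh teyp yemb
Hunk 4: at line 4 remove [nqd,dkp] add [eicqo,ozi] -> 13 lines: uvbfb crx iqx mak kcpwq eicqo ozi vasgi zigs enkcf bvh teyp yemb
Hunk 5: at line 7 remove [vasgi,zigs,enkcf] add [tul,bwill,spfht] -> 13 lines: uvbfb crx iqx mak kcpwq eicqo ozi tul bwill spfht bvh teyp yemb
Hunk 6: at line 6 remove [ozi,tul] add [vgvtn,tffnh] -> 13 lines: uvbfb crx iqx mak kcpwq eicqo vgvtn tffnh bwill spfht bvh teyp yemb
Hunk 7: at line 4 remove [kcpwq,eicqo,vgvtn] add [lnfv] -> 11 lines: uvbfb crx iqx mak lnfv tffnh bwill spfht bvh teyp yemb
Final line 1: uvbfb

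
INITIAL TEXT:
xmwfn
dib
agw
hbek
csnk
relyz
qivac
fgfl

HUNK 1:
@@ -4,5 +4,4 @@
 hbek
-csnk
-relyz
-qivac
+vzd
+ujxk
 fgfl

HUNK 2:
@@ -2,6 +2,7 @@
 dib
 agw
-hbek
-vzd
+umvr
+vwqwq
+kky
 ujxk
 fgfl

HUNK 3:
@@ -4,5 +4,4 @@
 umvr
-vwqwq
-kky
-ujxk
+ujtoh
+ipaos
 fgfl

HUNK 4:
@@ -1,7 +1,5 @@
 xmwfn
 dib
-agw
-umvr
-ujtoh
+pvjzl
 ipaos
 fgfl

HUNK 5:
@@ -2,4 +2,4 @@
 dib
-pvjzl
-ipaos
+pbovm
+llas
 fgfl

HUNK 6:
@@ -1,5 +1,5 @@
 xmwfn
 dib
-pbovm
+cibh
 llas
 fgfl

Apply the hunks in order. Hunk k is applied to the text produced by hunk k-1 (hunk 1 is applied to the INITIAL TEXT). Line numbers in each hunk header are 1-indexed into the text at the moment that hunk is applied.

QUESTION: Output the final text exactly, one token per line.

Hunk 1: at line 4 remove [csnk,relyz,qivac] add [vzd,ujxk] -> 7 lines: xmwfn dib agw hbek vzd ujxk fgfl
Hunk 2: at line 2 remove [hbek,vzd] add [umvr,vwqwq,kky] -> 8 lines: xmwfn dib agw umvr vwqwq kky ujxk fgfl
Hunk 3: at line 4 remove [vwqwq,kky,ujxk] add [ujtoh,ipaos] -> 7 lines: xmwfn dib agw umvr ujtoh ipaos fgfl
Hunk 4: at line 1 remove [agw,umvr,ujtoh] add [pvjzl] -> 5 lines: xmwfn dib pvjzl ipaos fgfl
Hunk 5: at line 2 remove [pvjzl,ipaos] add [pbovm,llas] -> 5 lines: xmwfn dib pbovm llas fgfl
Hunk 6: at line 1 remove [pbovm] add [cibh] -> 5 lines: xmwfn dib cibh llas fgfl

Answer: xmwfn
dib
cibh
llas
fgfl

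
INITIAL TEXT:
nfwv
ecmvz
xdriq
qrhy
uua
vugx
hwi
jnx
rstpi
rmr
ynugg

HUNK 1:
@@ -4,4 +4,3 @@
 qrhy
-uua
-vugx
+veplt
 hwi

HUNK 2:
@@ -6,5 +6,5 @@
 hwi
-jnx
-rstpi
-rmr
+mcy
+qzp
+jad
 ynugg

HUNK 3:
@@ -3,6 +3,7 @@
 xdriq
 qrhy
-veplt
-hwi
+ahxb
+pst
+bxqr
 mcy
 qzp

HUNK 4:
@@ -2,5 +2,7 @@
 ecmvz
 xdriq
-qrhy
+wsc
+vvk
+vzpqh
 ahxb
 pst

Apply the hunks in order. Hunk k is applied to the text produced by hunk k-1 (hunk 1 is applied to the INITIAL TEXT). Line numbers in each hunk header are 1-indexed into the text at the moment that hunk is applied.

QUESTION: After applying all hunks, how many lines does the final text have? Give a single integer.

Answer: 13

Derivation:
Hunk 1: at line 4 remove [uua,vugx] add [veplt] -> 10 lines: nfwv ecmvz xdriq qrhy veplt hwi jnx rstpi rmr ynugg
Hunk 2: at line 6 remove [jnx,rstpi,rmr] add [mcy,qzp,jad] -> 10 lines: nfwv ecmvz xdriq qrhy veplt hwi mcy qzp jad ynugg
Hunk 3: at line 3 remove [veplt,hwi] add [ahxb,pst,bxqr] -> 11 lines: nfwv ecmvz xdriq qrhy ahxb pst bxqr mcy qzp jad ynugg
Hunk 4: at line 2 remove [qrhy] add [wsc,vvk,vzpqh] -> 13 lines: nfwv ecmvz xdriq wsc vvk vzpqh ahxb pst bxqr mcy qzp jad ynugg
Final line count: 13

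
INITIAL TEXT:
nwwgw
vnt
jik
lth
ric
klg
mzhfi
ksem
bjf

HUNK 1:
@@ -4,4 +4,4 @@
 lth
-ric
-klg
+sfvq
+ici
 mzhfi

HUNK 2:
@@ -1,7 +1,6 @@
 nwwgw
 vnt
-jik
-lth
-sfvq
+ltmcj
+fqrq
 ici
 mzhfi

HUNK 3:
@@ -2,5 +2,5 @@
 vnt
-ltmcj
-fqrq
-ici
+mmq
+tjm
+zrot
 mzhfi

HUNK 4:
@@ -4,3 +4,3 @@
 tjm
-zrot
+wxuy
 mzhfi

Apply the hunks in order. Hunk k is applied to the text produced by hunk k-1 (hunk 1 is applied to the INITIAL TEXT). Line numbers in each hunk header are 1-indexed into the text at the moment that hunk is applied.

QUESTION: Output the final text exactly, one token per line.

Answer: nwwgw
vnt
mmq
tjm
wxuy
mzhfi
ksem
bjf

Derivation:
Hunk 1: at line 4 remove [ric,klg] add [sfvq,ici] -> 9 lines: nwwgw vnt jik lth sfvq ici mzhfi ksem bjf
Hunk 2: at line 1 remove [jik,lth,sfvq] add [ltmcj,fqrq] -> 8 lines: nwwgw vnt ltmcj fqrq ici mzhfi ksem bjf
Hunk 3: at line 2 remove [ltmcj,fqrq,ici] add [mmq,tjm,zrot] -> 8 lines: nwwgw vnt mmq tjm zrot mzhfi ksem bjf
Hunk 4: at line 4 remove [zrot] add [wxuy] -> 8 lines: nwwgw vnt mmq tjm wxuy mzhfi ksem bjf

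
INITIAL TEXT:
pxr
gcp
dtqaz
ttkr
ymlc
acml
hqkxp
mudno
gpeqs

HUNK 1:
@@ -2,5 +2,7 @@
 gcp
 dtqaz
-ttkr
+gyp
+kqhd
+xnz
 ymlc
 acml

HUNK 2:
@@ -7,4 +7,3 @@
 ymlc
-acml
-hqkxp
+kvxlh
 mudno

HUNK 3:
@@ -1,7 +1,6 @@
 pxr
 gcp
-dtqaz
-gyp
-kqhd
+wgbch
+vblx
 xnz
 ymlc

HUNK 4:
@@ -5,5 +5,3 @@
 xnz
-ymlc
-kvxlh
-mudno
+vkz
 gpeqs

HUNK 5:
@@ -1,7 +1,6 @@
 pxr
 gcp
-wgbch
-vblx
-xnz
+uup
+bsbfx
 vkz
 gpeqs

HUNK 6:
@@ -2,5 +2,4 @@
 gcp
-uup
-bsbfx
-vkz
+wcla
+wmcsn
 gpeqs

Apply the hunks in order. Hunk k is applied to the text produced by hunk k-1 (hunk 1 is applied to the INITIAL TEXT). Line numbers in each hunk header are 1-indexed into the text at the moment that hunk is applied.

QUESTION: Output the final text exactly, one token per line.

Answer: pxr
gcp
wcla
wmcsn
gpeqs

Derivation:
Hunk 1: at line 2 remove [ttkr] add [gyp,kqhd,xnz] -> 11 lines: pxr gcp dtqaz gyp kqhd xnz ymlc acml hqkxp mudno gpeqs
Hunk 2: at line 7 remove [acml,hqkxp] add [kvxlh] -> 10 lines: pxr gcp dtqaz gyp kqhd xnz ymlc kvxlh mudno gpeqs
Hunk 3: at line 1 remove [dtqaz,gyp,kqhd] add [wgbch,vblx] -> 9 lines: pxr gcp wgbch vblx xnz ymlc kvxlh mudno gpeqs
Hunk 4: at line 5 remove [ymlc,kvxlh,mudno] add [vkz] -> 7 lines: pxr gcp wgbch vblx xnz vkz gpeqs
Hunk 5: at line 1 remove [wgbch,vblx,xnz] add [uup,bsbfx] -> 6 lines: pxr gcp uup bsbfx vkz gpeqs
Hunk 6: at line 2 remove [uup,bsbfx,vkz] add [wcla,wmcsn] -> 5 lines: pxr gcp wcla wmcsn gpeqs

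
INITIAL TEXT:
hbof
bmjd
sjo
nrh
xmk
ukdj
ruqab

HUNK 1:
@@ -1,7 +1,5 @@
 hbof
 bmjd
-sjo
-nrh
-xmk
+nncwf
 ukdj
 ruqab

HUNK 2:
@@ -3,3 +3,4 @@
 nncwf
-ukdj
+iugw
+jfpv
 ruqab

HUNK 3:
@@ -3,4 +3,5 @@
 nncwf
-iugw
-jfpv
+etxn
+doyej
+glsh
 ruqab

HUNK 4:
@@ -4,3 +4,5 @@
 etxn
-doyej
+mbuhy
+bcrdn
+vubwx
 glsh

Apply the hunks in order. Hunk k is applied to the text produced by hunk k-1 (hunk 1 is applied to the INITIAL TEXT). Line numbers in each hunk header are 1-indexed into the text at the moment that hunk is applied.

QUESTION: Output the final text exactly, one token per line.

Answer: hbof
bmjd
nncwf
etxn
mbuhy
bcrdn
vubwx
glsh
ruqab

Derivation:
Hunk 1: at line 1 remove [sjo,nrh,xmk] add [nncwf] -> 5 lines: hbof bmjd nncwf ukdj ruqab
Hunk 2: at line 3 remove [ukdj] add [iugw,jfpv] -> 6 lines: hbof bmjd nncwf iugw jfpv ruqab
Hunk 3: at line 3 remove [iugw,jfpv] add [etxn,doyej,glsh] -> 7 lines: hbof bmjd nncwf etxn doyej glsh ruqab
Hunk 4: at line 4 remove [doyej] add [mbuhy,bcrdn,vubwx] -> 9 lines: hbof bmjd nncwf etxn mbuhy bcrdn vubwx glsh ruqab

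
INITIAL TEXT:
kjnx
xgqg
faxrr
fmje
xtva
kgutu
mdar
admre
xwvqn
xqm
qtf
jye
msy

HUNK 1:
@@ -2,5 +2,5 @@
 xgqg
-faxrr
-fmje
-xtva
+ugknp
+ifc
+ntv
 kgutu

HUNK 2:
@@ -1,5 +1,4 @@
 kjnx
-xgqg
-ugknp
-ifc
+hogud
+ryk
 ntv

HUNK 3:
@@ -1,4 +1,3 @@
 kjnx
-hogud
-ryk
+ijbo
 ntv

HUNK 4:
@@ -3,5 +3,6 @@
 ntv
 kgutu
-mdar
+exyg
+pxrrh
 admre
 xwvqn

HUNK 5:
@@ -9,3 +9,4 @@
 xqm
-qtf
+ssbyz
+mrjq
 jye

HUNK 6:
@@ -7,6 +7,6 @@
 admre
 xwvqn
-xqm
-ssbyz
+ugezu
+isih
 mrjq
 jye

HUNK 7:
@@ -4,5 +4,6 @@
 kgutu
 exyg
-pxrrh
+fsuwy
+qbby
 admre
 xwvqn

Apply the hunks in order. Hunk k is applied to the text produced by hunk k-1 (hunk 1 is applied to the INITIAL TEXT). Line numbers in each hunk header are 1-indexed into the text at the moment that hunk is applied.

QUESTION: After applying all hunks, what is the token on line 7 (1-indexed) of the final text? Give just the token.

Answer: qbby

Derivation:
Hunk 1: at line 2 remove [faxrr,fmje,xtva] add [ugknp,ifc,ntv] -> 13 lines: kjnx xgqg ugknp ifc ntv kgutu mdar admre xwvqn xqm qtf jye msy
Hunk 2: at line 1 remove [xgqg,ugknp,ifc] add [hogud,ryk] -> 12 lines: kjnx hogud ryk ntv kgutu mdar admre xwvqn xqm qtf jye msy
Hunk 3: at line 1 remove [hogud,ryk] add [ijbo] -> 11 lines: kjnx ijbo ntv kgutu mdar admre xwvqn xqm qtf jye msy
Hunk 4: at line 3 remove [mdar] add [exyg,pxrrh] -> 12 lines: kjnx ijbo ntv kgutu exyg pxrrh admre xwvqn xqm qtf jye msy
Hunk 5: at line 9 remove [qtf] add [ssbyz,mrjq] -> 13 lines: kjnx ijbo ntv kgutu exyg pxrrh admre xwvqn xqm ssbyz mrjq jye msy
Hunk 6: at line 7 remove [xqm,ssbyz] add [ugezu,isih] -> 13 lines: kjnx ijbo ntv kgutu exyg pxrrh admre xwvqn ugezu isih mrjq jye msy
Hunk 7: at line 4 remove [pxrrh] add [fsuwy,qbby] -> 14 lines: kjnx ijbo ntv kgutu exyg fsuwy qbby admre xwvqn ugezu isih mrjq jye msy
Final line 7: qbby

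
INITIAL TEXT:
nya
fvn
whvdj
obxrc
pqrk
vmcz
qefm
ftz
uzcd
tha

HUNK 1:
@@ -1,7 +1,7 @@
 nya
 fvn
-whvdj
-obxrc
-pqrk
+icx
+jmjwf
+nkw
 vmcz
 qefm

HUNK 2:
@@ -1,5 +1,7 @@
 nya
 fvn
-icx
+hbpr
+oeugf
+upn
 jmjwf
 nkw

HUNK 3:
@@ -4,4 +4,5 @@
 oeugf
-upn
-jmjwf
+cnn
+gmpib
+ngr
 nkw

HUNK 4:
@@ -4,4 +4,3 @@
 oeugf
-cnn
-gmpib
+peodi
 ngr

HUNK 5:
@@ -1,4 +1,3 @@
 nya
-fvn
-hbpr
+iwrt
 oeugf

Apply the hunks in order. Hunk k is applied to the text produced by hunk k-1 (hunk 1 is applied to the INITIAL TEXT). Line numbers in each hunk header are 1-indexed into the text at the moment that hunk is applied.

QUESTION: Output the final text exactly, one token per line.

Answer: nya
iwrt
oeugf
peodi
ngr
nkw
vmcz
qefm
ftz
uzcd
tha

Derivation:
Hunk 1: at line 1 remove [whvdj,obxrc,pqrk] add [icx,jmjwf,nkw] -> 10 lines: nya fvn icx jmjwf nkw vmcz qefm ftz uzcd tha
Hunk 2: at line 1 remove [icx] add [hbpr,oeugf,upn] -> 12 lines: nya fvn hbpr oeugf upn jmjwf nkw vmcz qefm ftz uzcd tha
Hunk 3: at line 4 remove [upn,jmjwf] add [cnn,gmpib,ngr] -> 13 lines: nya fvn hbpr oeugf cnn gmpib ngr nkw vmcz qefm ftz uzcd tha
Hunk 4: at line 4 remove [cnn,gmpib] add [peodi] -> 12 lines: nya fvn hbpr oeugf peodi ngr nkw vmcz qefm ftz uzcd tha
Hunk 5: at line 1 remove [fvn,hbpr] add [iwrt] -> 11 lines: nya iwrt oeugf peodi ngr nkw vmcz qefm ftz uzcd tha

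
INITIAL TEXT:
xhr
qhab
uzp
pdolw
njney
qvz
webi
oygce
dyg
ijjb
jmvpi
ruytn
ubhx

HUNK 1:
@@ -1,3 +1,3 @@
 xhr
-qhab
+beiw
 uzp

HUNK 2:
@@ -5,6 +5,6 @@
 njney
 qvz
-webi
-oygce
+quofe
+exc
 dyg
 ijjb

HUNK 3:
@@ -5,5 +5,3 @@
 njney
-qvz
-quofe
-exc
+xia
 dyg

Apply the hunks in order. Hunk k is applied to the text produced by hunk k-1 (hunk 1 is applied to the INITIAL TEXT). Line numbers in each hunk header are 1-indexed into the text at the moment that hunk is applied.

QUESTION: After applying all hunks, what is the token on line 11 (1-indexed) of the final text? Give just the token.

Answer: ubhx

Derivation:
Hunk 1: at line 1 remove [qhab] add [beiw] -> 13 lines: xhr beiw uzp pdolw njney qvz webi oygce dyg ijjb jmvpi ruytn ubhx
Hunk 2: at line 5 remove [webi,oygce] add [quofe,exc] -> 13 lines: xhr beiw uzp pdolw njney qvz quofe exc dyg ijjb jmvpi ruytn ubhx
Hunk 3: at line 5 remove [qvz,quofe,exc] add [xia] -> 11 lines: xhr beiw uzp pdolw njney xia dyg ijjb jmvpi ruytn ubhx
Final line 11: ubhx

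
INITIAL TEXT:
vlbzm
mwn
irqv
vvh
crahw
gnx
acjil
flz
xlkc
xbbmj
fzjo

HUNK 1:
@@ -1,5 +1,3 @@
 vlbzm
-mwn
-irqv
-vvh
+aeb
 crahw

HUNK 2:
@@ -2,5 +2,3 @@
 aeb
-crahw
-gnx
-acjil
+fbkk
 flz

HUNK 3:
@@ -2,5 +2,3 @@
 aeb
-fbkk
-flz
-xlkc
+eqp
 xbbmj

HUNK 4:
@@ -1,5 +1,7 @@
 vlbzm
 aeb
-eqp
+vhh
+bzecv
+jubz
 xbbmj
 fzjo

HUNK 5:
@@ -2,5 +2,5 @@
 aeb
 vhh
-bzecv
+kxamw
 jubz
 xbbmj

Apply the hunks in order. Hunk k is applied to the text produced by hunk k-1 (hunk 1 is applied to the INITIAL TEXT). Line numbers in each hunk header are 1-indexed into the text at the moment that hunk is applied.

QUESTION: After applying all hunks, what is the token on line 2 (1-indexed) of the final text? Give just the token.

Answer: aeb

Derivation:
Hunk 1: at line 1 remove [mwn,irqv,vvh] add [aeb] -> 9 lines: vlbzm aeb crahw gnx acjil flz xlkc xbbmj fzjo
Hunk 2: at line 2 remove [crahw,gnx,acjil] add [fbkk] -> 7 lines: vlbzm aeb fbkk flz xlkc xbbmj fzjo
Hunk 3: at line 2 remove [fbkk,flz,xlkc] add [eqp] -> 5 lines: vlbzm aeb eqp xbbmj fzjo
Hunk 4: at line 1 remove [eqp] add [vhh,bzecv,jubz] -> 7 lines: vlbzm aeb vhh bzecv jubz xbbmj fzjo
Hunk 5: at line 2 remove [bzecv] add [kxamw] -> 7 lines: vlbzm aeb vhh kxamw jubz xbbmj fzjo
Final line 2: aeb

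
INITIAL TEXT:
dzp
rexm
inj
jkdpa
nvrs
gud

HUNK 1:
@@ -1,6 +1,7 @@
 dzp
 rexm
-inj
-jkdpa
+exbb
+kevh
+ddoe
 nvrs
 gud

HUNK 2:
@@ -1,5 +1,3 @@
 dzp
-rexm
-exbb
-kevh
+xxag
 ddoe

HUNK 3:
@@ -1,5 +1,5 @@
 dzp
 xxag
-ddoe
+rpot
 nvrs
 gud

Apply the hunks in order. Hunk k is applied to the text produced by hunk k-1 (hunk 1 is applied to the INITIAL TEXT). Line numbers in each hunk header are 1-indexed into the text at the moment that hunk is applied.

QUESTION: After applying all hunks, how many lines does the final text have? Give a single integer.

Hunk 1: at line 1 remove [inj,jkdpa] add [exbb,kevh,ddoe] -> 7 lines: dzp rexm exbb kevh ddoe nvrs gud
Hunk 2: at line 1 remove [rexm,exbb,kevh] add [xxag] -> 5 lines: dzp xxag ddoe nvrs gud
Hunk 3: at line 1 remove [ddoe] add [rpot] -> 5 lines: dzp xxag rpot nvrs gud
Final line count: 5

Answer: 5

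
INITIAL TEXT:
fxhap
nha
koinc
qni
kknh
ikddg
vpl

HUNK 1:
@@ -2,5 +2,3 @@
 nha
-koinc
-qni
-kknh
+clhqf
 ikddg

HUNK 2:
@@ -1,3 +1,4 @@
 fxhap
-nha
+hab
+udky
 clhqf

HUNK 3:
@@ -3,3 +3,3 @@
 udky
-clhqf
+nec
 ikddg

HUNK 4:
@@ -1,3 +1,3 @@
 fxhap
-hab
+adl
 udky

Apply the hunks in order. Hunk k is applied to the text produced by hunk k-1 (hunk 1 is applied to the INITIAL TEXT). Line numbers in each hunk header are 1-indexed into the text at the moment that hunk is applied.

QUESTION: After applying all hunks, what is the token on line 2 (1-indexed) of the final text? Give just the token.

Answer: adl

Derivation:
Hunk 1: at line 2 remove [koinc,qni,kknh] add [clhqf] -> 5 lines: fxhap nha clhqf ikddg vpl
Hunk 2: at line 1 remove [nha] add [hab,udky] -> 6 lines: fxhap hab udky clhqf ikddg vpl
Hunk 3: at line 3 remove [clhqf] add [nec] -> 6 lines: fxhap hab udky nec ikddg vpl
Hunk 4: at line 1 remove [hab] add [adl] -> 6 lines: fxhap adl udky nec ikddg vpl
Final line 2: adl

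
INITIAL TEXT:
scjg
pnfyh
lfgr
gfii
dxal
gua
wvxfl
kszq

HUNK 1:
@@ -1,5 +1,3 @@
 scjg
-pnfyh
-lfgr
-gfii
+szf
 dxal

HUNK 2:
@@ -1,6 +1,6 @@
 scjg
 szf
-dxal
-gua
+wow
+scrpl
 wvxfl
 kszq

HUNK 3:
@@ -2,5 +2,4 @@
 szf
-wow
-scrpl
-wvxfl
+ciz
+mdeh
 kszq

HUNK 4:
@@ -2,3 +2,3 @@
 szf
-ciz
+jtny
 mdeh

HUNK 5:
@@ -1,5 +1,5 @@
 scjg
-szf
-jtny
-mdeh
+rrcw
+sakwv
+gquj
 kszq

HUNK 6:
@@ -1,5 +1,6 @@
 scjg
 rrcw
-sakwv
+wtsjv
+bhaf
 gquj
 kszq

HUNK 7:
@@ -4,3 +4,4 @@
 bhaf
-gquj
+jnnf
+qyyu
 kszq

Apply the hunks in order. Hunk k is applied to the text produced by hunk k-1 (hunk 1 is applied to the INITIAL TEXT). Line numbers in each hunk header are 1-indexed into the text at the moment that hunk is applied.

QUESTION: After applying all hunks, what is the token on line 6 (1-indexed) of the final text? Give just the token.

Answer: qyyu

Derivation:
Hunk 1: at line 1 remove [pnfyh,lfgr,gfii] add [szf] -> 6 lines: scjg szf dxal gua wvxfl kszq
Hunk 2: at line 1 remove [dxal,gua] add [wow,scrpl] -> 6 lines: scjg szf wow scrpl wvxfl kszq
Hunk 3: at line 2 remove [wow,scrpl,wvxfl] add [ciz,mdeh] -> 5 lines: scjg szf ciz mdeh kszq
Hunk 4: at line 2 remove [ciz] add [jtny] -> 5 lines: scjg szf jtny mdeh kszq
Hunk 5: at line 1 remove [szf,jtny,mdeh] add [rrcw,sakwv,gquj] -> 5 lines: scjg rrcw sakwv gquj kszq
Hunk 6: at line 1 remove [sakwv] add [wtsjv,bhaf] -> 6 lines: scjg rrcw wtsjv bhaf gquj kszq
Hunk 7: at line 4 remove [gquj] add [jnnf,qyyu] -> 7 lines: scjg rrcw wtsjv bhaf jnnf qyyu kszq
Final line 6: qyyu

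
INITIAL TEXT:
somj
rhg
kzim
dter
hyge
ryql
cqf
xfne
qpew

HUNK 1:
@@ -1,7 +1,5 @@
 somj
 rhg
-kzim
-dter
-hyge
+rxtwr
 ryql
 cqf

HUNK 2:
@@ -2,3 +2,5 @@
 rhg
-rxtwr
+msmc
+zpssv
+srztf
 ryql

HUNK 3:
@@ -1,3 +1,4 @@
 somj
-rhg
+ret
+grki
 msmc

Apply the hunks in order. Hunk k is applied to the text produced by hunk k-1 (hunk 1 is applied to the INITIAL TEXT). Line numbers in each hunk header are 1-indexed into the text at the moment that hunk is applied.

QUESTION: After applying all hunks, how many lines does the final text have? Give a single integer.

Answer: 10

Derivation:
Hunk 1: at line 1 remove [kzim,dter,hyge] add [rxtwr] -> 7 lines: somj rhg rxtwr ryql cqf xfne qpew
Hunk 2: at line 2 remove [rxtwr] add [msmc,zpssv,srztf] -> 9 lines: somj rhg msmc zpssv srztf ryql cqf xfne qpew
Hunk 3: at line 1 remove [rhg] add [ret,grki] -> 10 lines: somj ret grki msmc zpssv srztf ryql cqf xfne qpew
Final line count: 10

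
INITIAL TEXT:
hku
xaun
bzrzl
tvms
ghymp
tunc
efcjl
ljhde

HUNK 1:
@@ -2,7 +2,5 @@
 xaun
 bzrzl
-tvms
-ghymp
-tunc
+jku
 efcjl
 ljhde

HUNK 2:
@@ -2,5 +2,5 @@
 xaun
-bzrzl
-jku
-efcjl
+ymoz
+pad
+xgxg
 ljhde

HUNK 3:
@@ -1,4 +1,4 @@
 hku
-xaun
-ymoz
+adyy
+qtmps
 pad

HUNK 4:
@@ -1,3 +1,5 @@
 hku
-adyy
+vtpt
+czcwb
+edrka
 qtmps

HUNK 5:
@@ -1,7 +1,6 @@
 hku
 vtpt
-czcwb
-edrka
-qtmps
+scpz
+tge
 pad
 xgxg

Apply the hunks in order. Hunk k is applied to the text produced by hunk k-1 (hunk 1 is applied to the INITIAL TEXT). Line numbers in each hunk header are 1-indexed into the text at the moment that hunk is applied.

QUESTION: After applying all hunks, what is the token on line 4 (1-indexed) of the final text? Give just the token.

Answer: tge

Derivation:
Hunk 1: at line 2 remove [tvms,ghymp,tunc] add [jku] -> 6 lines: hku xaun bzrzl jku efcjl ljhde
Hunk 2: at line 2 remove [bzrzl,jku,efcjl] add [ymoz,pad,xgxg] -> 6 lines: hku xaun ymoz pad xgxg ljhde
Hunk 3: at line 1 remove [xaun,ymoz] add [adyy,qtmps] -> 6 lines: hku adyy qtmps pad xgxg ljhde
Hunk 4: at line 1 remove [adyy] add [vtpt,czcwb,edrka] -> 8 lines: hku vtpt czcwb edrka qtmps pad xgxg ljhde
Hunk 5: at line 1 remove [czcwb,edrka,qtmps] add [scpz,tge] -> 7 lines: hku vtpt scpz tge pad xgxg ljhde
Final line 4: tge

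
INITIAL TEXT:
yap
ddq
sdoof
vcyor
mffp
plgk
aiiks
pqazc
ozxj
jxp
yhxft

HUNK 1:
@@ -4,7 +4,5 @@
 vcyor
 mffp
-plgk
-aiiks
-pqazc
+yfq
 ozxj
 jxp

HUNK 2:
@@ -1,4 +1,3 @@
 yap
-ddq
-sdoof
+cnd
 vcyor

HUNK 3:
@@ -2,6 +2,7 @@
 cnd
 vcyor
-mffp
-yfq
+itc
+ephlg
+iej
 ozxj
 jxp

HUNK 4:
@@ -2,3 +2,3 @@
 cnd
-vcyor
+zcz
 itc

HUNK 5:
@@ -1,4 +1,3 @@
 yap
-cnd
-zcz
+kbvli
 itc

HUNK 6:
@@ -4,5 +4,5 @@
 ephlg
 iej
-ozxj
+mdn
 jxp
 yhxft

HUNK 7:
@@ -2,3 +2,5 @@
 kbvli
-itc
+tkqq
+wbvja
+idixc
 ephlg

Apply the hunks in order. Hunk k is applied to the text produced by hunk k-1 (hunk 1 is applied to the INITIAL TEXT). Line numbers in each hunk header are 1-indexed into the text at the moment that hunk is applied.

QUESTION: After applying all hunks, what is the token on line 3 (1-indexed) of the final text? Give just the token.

Hunk 1: at line 4 remove [plgk,aiiks,pqazc] add [yfq] -> 9 lines: yap ddq sdoof vcyor mffp yfq ozxj jxp yhxft
Hunk 2: at line 1 remove [ddq,sdoof] add [cnd] -> 8 lines: yap cnd vcyor mffp yfq ozxj jxp yhxft
Hunk 3: at line 2 remove [mffp,yfq] add [itc,ephlg,iej] -> 9 lines: yap cnd vcyor itc ephlg iej ozxj jxp yhxft
Hunk 4: at line 2 remove [vcyor] add [zcz] -> 9 lines: yap cnd zcz itc ephlg iej ozxj jxp yhxft
Hunk 5: at line 1 remove [cnd,zcz] add [kbvli] -> 8 lines: yap kbvli itc ephlg iej ozxj jxp yhxft
Hunk 6: at line 4 remove [ozxj] add [mdn] -> 8 lines: yap kbvli itc ephlg iej mdn jxp yhxft
Hunk 7: at line 2 remove [itc] add [tkqq,wbvja,idixc] -> 10 lines: yap kbvli tkqq wbvja idixc ephlg iej mdn jxp yhxft
Final line 3: tkqq

Answer: tkqq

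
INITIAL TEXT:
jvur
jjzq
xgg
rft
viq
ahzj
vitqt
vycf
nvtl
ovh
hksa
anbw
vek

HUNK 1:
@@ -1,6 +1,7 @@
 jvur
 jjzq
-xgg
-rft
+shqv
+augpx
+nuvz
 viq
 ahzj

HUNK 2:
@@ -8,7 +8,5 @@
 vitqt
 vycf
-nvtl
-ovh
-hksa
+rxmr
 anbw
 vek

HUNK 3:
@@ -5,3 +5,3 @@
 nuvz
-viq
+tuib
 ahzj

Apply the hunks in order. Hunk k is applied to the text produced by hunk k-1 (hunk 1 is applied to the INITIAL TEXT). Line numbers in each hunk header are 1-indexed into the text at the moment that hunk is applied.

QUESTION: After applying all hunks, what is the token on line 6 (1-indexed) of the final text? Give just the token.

Hunk 1: at line 1 remove [xgg,rft] add [shqv,augpx,nuvz] -> 14 lines: jvur jjzq shqv augpx nuvz viq ahzj vitqt vycf nvtl ovh hksa anbw vek
Hunk 2: at line 8 remove [nvtl,ovh,hksa] add [rxmr] -> 12 lines: jvur jjzq shqv augpx nuvz viq ahzj vitqt vycf rxmr anbw vek
Hunk 3: at line 5 remove [viq] add [tuib] -> 12 lines: jvur jjzq shqv augpx nuvz tuib ahzj vitqt vycf rxmr anbw vek
Final line 6: tuib

Answer: tuib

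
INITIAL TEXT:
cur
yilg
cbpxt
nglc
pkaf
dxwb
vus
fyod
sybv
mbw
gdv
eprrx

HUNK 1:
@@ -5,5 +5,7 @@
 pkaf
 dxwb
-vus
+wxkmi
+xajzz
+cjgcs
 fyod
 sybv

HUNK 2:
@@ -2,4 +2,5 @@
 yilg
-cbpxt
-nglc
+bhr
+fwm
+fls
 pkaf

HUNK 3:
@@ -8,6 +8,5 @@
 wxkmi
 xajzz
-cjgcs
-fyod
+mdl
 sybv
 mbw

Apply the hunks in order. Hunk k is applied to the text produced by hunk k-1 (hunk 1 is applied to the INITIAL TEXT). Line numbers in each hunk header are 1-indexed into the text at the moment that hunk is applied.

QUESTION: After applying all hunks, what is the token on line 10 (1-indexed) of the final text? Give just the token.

Answer: mdl

Derivation:
Hunk 1: at line 5 remove [vus] add [wxkmi,xajzz,cjgcs] -> 14 lines: cur yilg cbpxt nglc pkaf dxwb wxkmi xajzz cjgcs fyod sybv mbw gdv eprrx
Hunk 2: at line 2 remove [cbpxt,nglc] add [bhr,fwm,fls] -> 15 lines: cur yilg bhr fwm fls pkaf dxwb wxkmi xajzz cjgcs fyod sybv mbw gdv eprrx
Hunk 3: at line 8 remove [cjgcs,fyod] add [mdl] -> 14 lines: cur yilg bhr fwm fls pkaf dxwb wxkmi xajzz mdl sybv mbw gdv eprrx
Final line 10: mdl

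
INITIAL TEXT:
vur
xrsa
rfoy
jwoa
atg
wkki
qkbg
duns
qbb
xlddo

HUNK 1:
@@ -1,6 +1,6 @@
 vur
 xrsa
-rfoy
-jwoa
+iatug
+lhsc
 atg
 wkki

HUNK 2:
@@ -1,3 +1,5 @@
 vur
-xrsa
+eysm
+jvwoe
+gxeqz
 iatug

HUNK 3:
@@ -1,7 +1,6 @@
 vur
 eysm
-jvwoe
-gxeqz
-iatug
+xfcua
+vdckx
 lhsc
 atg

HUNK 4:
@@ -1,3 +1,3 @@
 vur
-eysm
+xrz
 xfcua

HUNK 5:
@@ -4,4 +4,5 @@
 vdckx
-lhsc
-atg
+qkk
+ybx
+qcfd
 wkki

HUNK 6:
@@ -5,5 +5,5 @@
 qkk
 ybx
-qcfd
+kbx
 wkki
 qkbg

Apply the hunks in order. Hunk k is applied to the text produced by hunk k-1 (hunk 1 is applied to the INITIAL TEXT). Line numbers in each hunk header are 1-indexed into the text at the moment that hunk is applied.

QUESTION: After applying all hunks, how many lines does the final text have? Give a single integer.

Answer: 12

Derivation:
Hunk 1: at line 1 remove [rfoy,jwoa] add [iatug,lhsc] -> 10 lines: vur xrsa iatug lhsc atg wkki qkbg duns qbb xlddo
Hunk 2: at line 1 remove [xrsa] add [eysm,jvwoe,gxeqz] -> 12 lines: vur eysm jvwoe gxeqz iatug lhsc atg wkki qkbg duns qbb xlddo
Hunk 3: at line 1 remove [jvwoe,gxeqz,iatug] add [xfcua,vdckx] -> 11 lines: vur eysm xfcua vdckx lhsc atg wkki qkbg duns qbb xlddo
Hunk 4: at line 1 remove [eysm] add [xrz] -> 11 lines: vur xrz xfcua vdckx lhsc atg wkki qkbg duns qbb xlddo
Hunk 5: at line 4 remove [lhsc,atg] add [qkk,ybx,qcfd] -> 12 lines: vur xrz xfcua vdckx qkk ybx qcfd wkki qkbg duns qbb xlddo
Hunk 6: at line 5 remove [qcfd] add [kbx] -> 12 lines: vur xrz xfcua vdckx qkk ybx kbx wkki qkbg duns qbb xlddo
Final line count: 12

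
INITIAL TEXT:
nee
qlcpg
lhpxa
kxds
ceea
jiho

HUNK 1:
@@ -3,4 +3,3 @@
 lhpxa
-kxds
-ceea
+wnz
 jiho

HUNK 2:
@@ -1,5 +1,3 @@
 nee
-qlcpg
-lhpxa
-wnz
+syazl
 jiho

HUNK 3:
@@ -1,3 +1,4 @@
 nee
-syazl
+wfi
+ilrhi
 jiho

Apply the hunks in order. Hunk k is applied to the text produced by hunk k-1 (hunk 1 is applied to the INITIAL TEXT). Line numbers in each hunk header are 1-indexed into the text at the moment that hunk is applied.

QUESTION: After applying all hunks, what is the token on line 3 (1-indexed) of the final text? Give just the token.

Hunk 1: at line 3 remove [kxds,ceea] add [wnz] -> 5 lines: nee qlcpg lhpxa wnz jiho
Hunk 2: at line 1 remove [qlcpg,lhpxa,wnz] add [syazl] -> 3 lines: nee syazl jiho
Hunk 3: at line 1 remove [syazl] add [wfi,ilrhi] -> 4 lines: nee wfi ilrhi jiho
Final line 3: ilrhi

Answer: ilrhi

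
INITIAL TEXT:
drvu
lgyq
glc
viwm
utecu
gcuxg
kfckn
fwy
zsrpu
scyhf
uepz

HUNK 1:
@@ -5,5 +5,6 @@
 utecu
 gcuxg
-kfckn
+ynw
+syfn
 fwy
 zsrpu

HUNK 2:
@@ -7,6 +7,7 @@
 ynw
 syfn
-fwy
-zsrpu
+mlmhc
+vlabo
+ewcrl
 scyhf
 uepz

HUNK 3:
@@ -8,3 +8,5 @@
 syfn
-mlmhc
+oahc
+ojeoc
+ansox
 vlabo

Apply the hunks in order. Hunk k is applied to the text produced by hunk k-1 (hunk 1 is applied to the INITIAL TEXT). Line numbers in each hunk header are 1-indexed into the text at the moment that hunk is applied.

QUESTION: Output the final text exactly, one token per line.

Answer: drvu
lgyq
glc
viwm
utecu
gcuxg
ynw
syfn
oahc
ojeoc
ansox
vlabo
ewcrl
scyhf
uepz

Derivation:
Hunk 1: at line 5 remove [kfckn] add [ynw,syfn] -> 12 lines: drvu lgyq glc viwm utecu gcuxg ynw syfn fwy zsrpu scyhf uepz
Hunk 2: at line 7 remove [fwy,zsrpu] add [mlmhc,vlabo,ewcrl] -> 13 lines: drvu lgyq glc viwm utecu gcuxg ynw syfn mlmhc vlabo ewcrl scyhf uepz
Hunk 3: at line 8 remove [mlmhc] add [oahc,ojeoc,ansox] -> 15 lines: drvu lgyq glc viwm utecu gcuxg ynw syfn oahc ojeoc ansox vlabo ewcrl scyhf uepz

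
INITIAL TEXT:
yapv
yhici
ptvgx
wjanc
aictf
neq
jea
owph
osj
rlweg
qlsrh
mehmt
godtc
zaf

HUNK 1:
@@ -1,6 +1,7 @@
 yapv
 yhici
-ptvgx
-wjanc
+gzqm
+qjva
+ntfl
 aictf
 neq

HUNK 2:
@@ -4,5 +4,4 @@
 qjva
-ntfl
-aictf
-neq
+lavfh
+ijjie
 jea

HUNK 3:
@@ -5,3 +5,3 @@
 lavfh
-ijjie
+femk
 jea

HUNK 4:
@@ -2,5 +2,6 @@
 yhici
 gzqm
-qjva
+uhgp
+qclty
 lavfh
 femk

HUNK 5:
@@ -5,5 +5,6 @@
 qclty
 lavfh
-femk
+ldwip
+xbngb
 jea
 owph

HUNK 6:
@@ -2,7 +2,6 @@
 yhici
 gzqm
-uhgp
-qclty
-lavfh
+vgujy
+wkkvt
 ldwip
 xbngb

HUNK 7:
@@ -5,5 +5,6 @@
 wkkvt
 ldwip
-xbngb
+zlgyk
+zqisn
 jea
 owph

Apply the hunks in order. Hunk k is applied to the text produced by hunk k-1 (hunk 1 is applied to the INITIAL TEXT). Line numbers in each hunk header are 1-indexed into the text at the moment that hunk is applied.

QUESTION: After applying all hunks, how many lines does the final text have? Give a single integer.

Answer: 16

Derivation:
Hunk 1: at line 1 remove [ptvgx,wjanc] add [gzqm,qjva,ntfl] -> 15 lines: yapv yhici gzqm qjva ntfl aictf neq jea owph osj rlweg qlsrh mehmt godtc zaf
Hunk 2: at line 4 remove [ntfl,aictf,neq] add [lavfh,ijjie] -> 14 lines: yapv yhici gzqm qjva lavfh ijjie jea owph osj rlweg qlsrh mehmt godtc zaf
Hunk 3: at line 5 remove [ijjie] add [femk] -> 14 lines: yapv yhici gzqm qjva lavfh femk jea owph osj rlweg qlsrh mehmt godtc zaf
Hunk 4: at line 2 remove [qjva] add [uhgp,qclty] -> 15 lines: yapv yhici gzqm uhgp qclty lavfh femk jea owph osj rlweg qlsrh mehmt godtc zaf
Hunk 5: at line 5 remove [femk] add [ldwip,xbngb] -> 16 lines: yapv yhici gzqm uhgp qclty lavfh ldwip xbngb jea owph osj rlweg qlsrh mehmt godtc zaf
Hunk 6: at line 2 remove [uhgp,qclty,lavfh] add [vgujy,wkkvt] -> 15 lines: yapv yhici gzqm vgujy wkkvt ldwip xbngb jea owph osj rlweg qlsrh mehmt godtc zaf
Hunk 7: at line 5 remove [xbngb] add [zlgyk,zqisn] -> 16 lines: yapv yhici gzqm vgujy wkkvt ldwip zlgyk zqisn jea owph osj rlweg qlsrh mehmt godtc zaf
Final line count: 16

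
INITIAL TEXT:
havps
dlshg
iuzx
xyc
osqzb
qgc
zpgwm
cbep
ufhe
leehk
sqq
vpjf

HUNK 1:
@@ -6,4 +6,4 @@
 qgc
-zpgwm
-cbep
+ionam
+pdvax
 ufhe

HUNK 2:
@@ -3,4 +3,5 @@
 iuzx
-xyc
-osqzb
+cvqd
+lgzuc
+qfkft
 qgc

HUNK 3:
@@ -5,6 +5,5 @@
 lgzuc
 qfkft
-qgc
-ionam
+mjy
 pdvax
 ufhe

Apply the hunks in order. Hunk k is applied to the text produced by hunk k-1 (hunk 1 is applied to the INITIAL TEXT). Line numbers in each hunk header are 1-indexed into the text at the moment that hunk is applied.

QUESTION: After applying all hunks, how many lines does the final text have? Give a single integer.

Hunk 1: at line 6 remove [zpgwm,cbep] add [ionam,pdvax] -> 12 lines: havps dlshg iuzx xyc osqzb qgc ionam pdvax ufhe leehk sqq vpjf
Hunk 2: at line 3 remove [xyc,osqzb] add [cvqd,lgzuc,qfkft] -> 13 lines: havps dlshg iuzx cvqd lgzuc qfkft qgc ionam pdvax ufhe leehk sqq vpjf
Hunk 3: at line 5 remove [qgc,ionam] add [mjy] -> 12 lines: havps dlshg iuzx cvqd lgzuc qfkft mjy pdvax ufhe leehk sqq vpjf
Final line count: 12

Answer: 12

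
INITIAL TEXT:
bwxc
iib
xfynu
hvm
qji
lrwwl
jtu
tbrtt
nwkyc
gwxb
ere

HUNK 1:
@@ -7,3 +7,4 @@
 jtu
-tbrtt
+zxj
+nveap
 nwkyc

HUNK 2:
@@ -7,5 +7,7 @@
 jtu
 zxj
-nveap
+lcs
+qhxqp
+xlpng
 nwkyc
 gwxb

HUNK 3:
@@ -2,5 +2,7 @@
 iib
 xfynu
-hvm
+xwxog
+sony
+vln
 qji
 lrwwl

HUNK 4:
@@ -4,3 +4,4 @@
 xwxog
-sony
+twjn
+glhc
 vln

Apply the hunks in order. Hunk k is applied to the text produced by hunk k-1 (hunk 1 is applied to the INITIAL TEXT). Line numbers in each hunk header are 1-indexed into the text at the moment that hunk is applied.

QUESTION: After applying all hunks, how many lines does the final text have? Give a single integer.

Hunk 1: at line 7 remove [tbrtt] add [zxj,nveap] -> 12 lines: bwxc iib xfynu hvm qji lrwwl jtu zxj nveap nwkyc gwxb ere
Hunk 2: at line 7 remove [nveap] add [lcs,qhxqp,xlpng] -> 14 lines: bwxc iib xfynu hvm qji lrwwl jtu zxj lcs qhxqp xlpng nwkyc gwxb ere
Hunk 3: at line 2 remove [hvm] add [xwxog,sony,vln] -> 16 lines: bwxc iib xfynu xwxog sony vln qji lrwwl jtu zxj lcs qhxqp xlpng nwkyc gwxb ere
Hunk 4: at line 4 remove [sony] add [twjn,glhc] -> 17 lines: bwxc iib xfynu xwxog twjn glhc vln qji lrwwl jtu zxj lcs qhxqp xlpng nwkyc gwxb ere
Final line count: 17

Answer: 17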